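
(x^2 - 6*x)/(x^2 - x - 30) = x/(x + 5)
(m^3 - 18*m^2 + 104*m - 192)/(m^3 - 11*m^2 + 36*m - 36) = (m^2 - 12*m + 32)/(m^2 - 5*m + 6)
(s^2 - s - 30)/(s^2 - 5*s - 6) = (s + 5)/(s + 1)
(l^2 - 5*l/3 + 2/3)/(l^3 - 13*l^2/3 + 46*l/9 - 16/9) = 3/(3*l - 8)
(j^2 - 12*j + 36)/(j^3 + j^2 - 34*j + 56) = (j^2 - 12*j + 36)/(j^3 + j^2 - 34*j + 56)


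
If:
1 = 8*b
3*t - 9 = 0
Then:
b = 1/8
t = 3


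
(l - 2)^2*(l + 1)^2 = l^4 - 2*l^3 - 3*l^2 + 4*l + 4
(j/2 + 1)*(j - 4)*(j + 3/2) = j^3/2 - j^2/4 - 11*j/2 - 6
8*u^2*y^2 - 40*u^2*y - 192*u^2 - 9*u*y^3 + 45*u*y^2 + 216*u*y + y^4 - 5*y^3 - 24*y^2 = (-8*u + y)*(-u + y)*(y - 8)*(y + 3)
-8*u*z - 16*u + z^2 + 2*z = (-8*u + z)*(z + 2)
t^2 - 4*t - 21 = (t - 7)*(t + 3)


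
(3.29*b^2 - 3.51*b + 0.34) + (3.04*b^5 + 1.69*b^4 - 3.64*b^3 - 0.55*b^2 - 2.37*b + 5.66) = 3.04*b^5 + 1.69*b^4 - 3.64*b^3 + 2.74*b^2 - 5.88*b + 6.0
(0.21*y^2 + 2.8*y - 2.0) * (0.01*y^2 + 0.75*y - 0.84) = 0.0021*y^4 + 0.1855*y^3 + 1.9036*y^2 - 3.852*y + 1.68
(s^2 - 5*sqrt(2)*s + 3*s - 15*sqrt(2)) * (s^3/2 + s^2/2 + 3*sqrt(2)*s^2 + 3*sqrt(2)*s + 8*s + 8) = s^5/2 + sqrt(2)*s^4/2 + 2*s^4 - 41*s^3/2 + 2*sqrt(2)*s^3 - 88*s^2 - 77*sqrt(2)*s^2/2 - 160*sqrt(2)*s - 66*s - 120*sqrt(2)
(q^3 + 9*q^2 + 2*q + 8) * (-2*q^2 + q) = -2*q^5 - 17*q^4 + 5*q^3 - 14*q^2 + 8*q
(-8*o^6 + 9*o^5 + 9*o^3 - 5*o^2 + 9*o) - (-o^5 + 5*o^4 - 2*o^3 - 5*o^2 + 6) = -8*o^6 + 10*o^5 - 5*o^4 + 11*o^3 + 9*o - 6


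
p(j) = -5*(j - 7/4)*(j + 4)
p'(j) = -10*j - 45/4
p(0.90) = 20.82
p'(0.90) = -20.25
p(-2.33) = 34.07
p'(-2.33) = 12.05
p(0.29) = 31.32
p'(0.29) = -14.15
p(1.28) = 12.41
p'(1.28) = -24.05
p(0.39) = 29.85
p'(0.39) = -15.15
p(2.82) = -36.49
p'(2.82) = -39.45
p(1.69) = 1.71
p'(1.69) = -28.15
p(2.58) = -27.31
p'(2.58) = -37.05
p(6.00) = -212.50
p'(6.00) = -71.25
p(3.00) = -43.75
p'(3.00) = -41.25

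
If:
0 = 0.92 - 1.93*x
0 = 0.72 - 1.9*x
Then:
No Solution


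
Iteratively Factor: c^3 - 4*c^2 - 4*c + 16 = (c - 2)*(c^2 - 2*c - 8) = (c - 4)*(c - 2)*(c + 2)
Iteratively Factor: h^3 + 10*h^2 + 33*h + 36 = (h + 3)*(h^2 + 7*h + 12) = (h + 3)^2*(h + 4)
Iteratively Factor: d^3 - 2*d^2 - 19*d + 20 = (d + 4)*(d^2 - 6*d + 5) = (d - 5)*(d + 4)*(d - 1)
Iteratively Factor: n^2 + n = (n + 1)*(n)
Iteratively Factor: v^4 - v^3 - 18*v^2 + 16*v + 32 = (v + 1)*(v^3 - 2*v^2 - 16*v + 32) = (v - 2)*(v + 1)*(v^2 - 16) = (v - 4)*(v - 2)*(v + 1)*(v + 4)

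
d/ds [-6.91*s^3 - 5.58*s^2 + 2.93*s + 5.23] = -20.73*s^2 - 11.16*s + 2.93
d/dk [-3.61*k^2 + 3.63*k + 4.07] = 3.63 - 7.22*k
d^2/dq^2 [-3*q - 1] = 0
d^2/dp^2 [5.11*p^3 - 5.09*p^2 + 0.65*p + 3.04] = 30.66*p - 10.18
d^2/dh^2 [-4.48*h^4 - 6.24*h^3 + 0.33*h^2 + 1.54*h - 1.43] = -53.76*h^2 - 37.44*h + 0.66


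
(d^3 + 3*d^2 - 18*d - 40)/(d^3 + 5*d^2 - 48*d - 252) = (d^3 + 3*d^2 - 18*d - 40)/(d^3 + 5*d^2 - 48*d - 252)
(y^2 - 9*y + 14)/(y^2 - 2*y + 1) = (y^2 - 9*y + 14)/(y^2 - 2*y + 1)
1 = 1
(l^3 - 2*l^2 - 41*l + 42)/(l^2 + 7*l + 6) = (l^2 - 8*l + 7)/(l + 1)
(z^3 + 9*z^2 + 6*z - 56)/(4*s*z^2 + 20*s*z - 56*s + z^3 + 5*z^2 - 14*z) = (z + 4)/(4*s + z)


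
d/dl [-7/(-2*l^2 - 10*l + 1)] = 14*(-2*l - 5)/(2*l^2 + 10*l - 1)^2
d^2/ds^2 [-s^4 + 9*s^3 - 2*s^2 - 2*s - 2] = -12*s^2 + 54*s - 4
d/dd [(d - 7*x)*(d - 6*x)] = 2*d - 13*x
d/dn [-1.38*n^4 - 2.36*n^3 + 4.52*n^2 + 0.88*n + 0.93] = -5.52*n^3 - 7.08*n^2 + 9.04*n + 0.88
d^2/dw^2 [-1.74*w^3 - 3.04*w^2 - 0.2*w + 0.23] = -10.44*w - 6.08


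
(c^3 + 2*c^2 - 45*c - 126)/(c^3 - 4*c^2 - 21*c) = (c + 6)/c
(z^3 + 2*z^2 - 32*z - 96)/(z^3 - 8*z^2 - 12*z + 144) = (z + 4)/(z - 6)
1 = 1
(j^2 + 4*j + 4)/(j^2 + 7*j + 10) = (j + 2)/(j + 5)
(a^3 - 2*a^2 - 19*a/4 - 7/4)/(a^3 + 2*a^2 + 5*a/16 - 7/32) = 8*(2*a^2 - 5*a - 7)/(16*a^2 + 24*a - 7)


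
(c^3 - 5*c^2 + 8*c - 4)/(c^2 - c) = c - 4 + 4/c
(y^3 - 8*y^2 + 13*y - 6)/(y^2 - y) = y - 7 + 6/y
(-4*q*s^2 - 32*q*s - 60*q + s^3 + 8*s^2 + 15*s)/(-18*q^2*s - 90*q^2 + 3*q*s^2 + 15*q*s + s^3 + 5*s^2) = (4*q*s + 12*q - s^2 - 3*s)/(18*q^2 - 3*q*s - s^2)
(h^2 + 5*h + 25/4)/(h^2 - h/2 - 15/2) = (h + 5/2)/(h - 3)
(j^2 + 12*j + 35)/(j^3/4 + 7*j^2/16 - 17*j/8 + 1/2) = 16*(j^2 + 12*j + 35)/(4*j^3 + 7*j^2 - 34*j + 8)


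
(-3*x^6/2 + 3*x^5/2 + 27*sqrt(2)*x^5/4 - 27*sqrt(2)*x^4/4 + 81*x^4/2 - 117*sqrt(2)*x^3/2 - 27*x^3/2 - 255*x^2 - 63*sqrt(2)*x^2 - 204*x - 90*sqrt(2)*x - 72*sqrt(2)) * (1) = -3*x^6/2 + 3*x^5/2 + 27*sqrt(2)*x^5/4 - 27*sqrt(2)*x^4/4 + 81*x^4/2 - 117*sqrt(2)*x^3/2 - 27*x^3/2 - 255*x^2 - 63*sqrt(2)*x^2 - 204*x - 90*sqrt(2)*x - 72*sqrt(2)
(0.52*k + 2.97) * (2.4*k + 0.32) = 1.248*k^2 + 7.2944*k + 0.9504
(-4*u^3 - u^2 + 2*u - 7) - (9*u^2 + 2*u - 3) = -4*u^3 - 10*u^2 - 4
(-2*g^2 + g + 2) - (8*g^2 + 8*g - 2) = -10*g^2 - 7*g + 4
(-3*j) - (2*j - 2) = 2 - 5*j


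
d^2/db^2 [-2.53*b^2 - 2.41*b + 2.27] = -5.06000000000000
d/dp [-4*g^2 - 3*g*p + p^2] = -3*g + 2*p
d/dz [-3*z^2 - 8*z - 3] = -6*z - 8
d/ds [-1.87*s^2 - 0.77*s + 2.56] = -3.74*s - 0.77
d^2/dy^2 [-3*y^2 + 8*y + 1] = -6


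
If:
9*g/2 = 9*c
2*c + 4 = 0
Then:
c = -2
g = -4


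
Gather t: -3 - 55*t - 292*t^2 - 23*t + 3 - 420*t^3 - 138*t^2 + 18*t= -420*t^3 - 430*t^2 - 60*t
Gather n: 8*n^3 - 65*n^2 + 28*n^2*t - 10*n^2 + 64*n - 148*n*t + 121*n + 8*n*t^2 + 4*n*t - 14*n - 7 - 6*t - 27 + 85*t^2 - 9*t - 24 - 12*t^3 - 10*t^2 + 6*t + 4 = 8*n^3 + n^2*(28*t - 75) + n*(8*t^2 - 144*t + 171) - 12*t^3 + 75*t^2 - 9*t - 54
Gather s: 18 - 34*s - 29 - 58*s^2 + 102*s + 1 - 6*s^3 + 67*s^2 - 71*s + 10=-6*s^3 + 9*s^2 - 3*s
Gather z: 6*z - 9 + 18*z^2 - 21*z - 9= 18*z^2 - 15*z - 18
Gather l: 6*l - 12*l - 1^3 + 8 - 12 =-6*l - 5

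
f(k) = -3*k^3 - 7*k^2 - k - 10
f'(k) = -9*k^2 - 14*k - 1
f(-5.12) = 214.27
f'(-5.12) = -165.25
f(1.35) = -31.49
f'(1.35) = -36.30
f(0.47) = -12.33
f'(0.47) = -9.57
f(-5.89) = 366.05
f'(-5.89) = -230.77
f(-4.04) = 77.61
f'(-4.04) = -91.33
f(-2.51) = -4.15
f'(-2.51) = -22.56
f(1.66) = -44.67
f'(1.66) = -49.04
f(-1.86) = -13.05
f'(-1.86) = -6.10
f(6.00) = -916.00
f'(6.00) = -409.00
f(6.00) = -916.00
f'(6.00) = -409.00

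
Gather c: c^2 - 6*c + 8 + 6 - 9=c^2 - 6*c + 5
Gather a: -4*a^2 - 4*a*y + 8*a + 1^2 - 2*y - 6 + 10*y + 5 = -4*a^2 + a*(8 - 4*y) + 8*y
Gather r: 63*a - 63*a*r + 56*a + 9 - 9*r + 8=119*a + r*(-63*a - 9) + 17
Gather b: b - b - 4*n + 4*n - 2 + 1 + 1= 0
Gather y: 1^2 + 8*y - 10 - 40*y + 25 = 16 - 32*y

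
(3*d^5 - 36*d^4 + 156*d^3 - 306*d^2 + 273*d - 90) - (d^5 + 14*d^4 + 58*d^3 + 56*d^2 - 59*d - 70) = 2*d^5 - 50*d^4 + 98*d^3 - 362*d^2 + 332*d - 20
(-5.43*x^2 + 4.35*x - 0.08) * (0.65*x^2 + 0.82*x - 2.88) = -3.5295*x^4 - 1.6251*x^3 + 19.1534*x^2 - 12.5936*x + 0.2304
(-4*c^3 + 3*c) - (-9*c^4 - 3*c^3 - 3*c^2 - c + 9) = 9*c^4 - c^3 + 3*c^2 + 4*c - 9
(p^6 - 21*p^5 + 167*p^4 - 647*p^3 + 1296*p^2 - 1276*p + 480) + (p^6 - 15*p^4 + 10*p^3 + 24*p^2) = 2*p^6 - 21*p^5 + 152*p^4 - 637*p^3 + 1320*p^2 - 1276*p + 480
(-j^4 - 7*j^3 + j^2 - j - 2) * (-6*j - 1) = 6*j^5 + 43*j^4 + j^3 + 5*j^2 + 13*j + 2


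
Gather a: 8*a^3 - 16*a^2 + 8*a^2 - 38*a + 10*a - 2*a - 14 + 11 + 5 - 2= 8*a^3 - 8*a^2 - 30*a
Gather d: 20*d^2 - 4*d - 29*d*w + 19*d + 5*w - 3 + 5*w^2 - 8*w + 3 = 20*d^2 + d*(15 - 29*w) + 5*w^2 - 3*w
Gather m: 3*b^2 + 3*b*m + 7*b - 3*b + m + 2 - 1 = 3*b^2 + 4*b + m*(3*b + 1) + 1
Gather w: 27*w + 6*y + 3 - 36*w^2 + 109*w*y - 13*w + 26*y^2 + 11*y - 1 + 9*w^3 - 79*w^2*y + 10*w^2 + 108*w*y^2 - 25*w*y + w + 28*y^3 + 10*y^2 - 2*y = 9*w^3 + w^2*(-79*y - 26) + w*(108*y^2 + 84*y + 15) + 28*y^3 + 36*y^2 + 15*y + 2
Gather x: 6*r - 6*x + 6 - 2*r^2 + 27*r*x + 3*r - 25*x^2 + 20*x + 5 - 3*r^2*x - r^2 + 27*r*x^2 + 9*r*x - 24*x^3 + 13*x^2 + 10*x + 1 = -3*r^2 + 9*r - 24*x^3 + x^2*(27*r - 12) + x*(-3*r^2 + 36*r + 24) + 12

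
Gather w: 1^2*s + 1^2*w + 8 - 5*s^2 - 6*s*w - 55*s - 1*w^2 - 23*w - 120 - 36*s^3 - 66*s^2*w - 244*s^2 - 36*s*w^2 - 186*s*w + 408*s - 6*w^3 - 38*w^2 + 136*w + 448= -36*s^3 - 249*s^2 + 354*s - 6*w^3 + w^2*(-36*s - 39) + w*(-66*s^2 - 192*s + 114) + 336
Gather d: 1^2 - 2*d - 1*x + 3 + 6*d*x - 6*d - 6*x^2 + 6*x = d*(6*x - 8) - 6*x^2 + 5*x + 4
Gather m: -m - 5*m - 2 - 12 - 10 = -6*m - 24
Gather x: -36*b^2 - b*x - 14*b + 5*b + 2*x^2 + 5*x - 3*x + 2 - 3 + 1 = -36*b^2 - 9*b + 2*x^2 + x*(2 - b)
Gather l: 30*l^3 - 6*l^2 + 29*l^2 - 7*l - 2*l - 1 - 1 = 30*l^3 + 23*l^2 - 9*l - 2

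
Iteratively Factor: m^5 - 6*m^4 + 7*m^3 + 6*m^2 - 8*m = (m + 1)*(m^4 - 7*m^3 + 14*m^2 - 8*m) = (m - 2)*(m + 1)*(m^3 - 5*m^2 + 4*m) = m*(m - 2)*(m + 1)*(m^2 - 5*m + 4) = m*(m - 2)*(m - 1)*(m + 1)*(m - 4)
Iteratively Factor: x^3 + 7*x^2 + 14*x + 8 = (x + 4)*(x^2 + 3*x + 2) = (x + 2)*(x + 4)*(x + 1)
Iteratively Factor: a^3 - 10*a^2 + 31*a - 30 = (a - 5)*(a^2 - 5*a + 6) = (a - 5)*(a - 2)*(a - 3)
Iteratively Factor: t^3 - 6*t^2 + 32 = (t + 2)*(t^2 - 8*t + 16) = (t - 4)*(t + 2)*(t - 4)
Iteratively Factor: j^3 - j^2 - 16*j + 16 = (j + 4)*(j^2 - 5*j + 4) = (j - 4)*(j + 4)*(j - 1)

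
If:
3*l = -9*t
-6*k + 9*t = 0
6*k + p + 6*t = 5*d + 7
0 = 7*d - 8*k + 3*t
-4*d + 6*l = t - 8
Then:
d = 72/169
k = 84/169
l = -168/169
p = 703/169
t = 56/169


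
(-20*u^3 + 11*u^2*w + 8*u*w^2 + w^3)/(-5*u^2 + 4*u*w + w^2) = 4*u + w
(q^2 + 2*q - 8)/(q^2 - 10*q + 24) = (q^2 + 2*q - 8)/(q^2 - 10*q + 24)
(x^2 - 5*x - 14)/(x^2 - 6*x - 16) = (x - 7)/(x - 8)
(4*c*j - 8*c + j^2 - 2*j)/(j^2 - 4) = (4*c + j)/(j + 2)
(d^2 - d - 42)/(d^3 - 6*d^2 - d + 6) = (d^2 - d - 42)/(d^3 - 6*d^2 - d + 6)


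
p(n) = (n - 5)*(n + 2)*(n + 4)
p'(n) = (n - 5)*(n + 2) + (n - 5)*(n + 4) + (n + 2)*(n + 4)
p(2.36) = -73.21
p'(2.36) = -0.57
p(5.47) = 33.25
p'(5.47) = 78.70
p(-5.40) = -49.50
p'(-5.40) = 54.68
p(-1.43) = -9.42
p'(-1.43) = -18.73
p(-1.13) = -15.31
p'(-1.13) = -20.43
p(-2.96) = 7.95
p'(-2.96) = -1.64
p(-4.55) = -13.39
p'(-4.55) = 31.01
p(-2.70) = 7.01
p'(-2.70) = -5.53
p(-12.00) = -1360.00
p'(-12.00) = 386.00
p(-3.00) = 8.00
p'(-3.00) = -1.00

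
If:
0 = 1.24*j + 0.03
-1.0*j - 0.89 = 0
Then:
No Solution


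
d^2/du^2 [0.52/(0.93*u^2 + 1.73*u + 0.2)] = (-0.899496*u^2 - 1.673256*u + 0.52*(1.86*u + 1.73)*(3.72*u + 3.46) - 0.19344)/(0.93*u^2 + 1.73*u + 0.2)^3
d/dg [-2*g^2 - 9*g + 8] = -4*g - 9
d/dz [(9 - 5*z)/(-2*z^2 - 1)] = (-10*z^2 + 36*z + 5)/(4*z^4 + 4*z^2 + 1)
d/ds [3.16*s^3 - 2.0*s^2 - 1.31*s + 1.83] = 9.48*s^2 - 4.0*s - 1.31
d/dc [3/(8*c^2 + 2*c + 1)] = 6*(-8*c - 1)/(8*c^2 + 2*c + 1)^2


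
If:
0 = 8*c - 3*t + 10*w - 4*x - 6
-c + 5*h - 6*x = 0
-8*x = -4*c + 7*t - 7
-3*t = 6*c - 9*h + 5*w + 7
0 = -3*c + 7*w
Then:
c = 16387/17862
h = 29477/17862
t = 379/2977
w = 2341/5954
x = 21833/17862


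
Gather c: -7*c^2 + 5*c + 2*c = -7*c^2 + 7*c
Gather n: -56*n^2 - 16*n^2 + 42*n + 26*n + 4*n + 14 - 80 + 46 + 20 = -72*n^2 + 72*n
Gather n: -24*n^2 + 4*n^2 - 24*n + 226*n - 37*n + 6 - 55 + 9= -20*n^2 + 165*n - 40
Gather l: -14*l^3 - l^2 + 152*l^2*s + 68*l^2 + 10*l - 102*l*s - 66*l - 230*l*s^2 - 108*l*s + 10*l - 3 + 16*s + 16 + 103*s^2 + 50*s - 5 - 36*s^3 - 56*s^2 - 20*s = -14*l^3 + l^2*(152*s + 67) + l*(-230*s^2 - 210*s - 46) - 36*s^3 + 47*s^2 + 46*s + 8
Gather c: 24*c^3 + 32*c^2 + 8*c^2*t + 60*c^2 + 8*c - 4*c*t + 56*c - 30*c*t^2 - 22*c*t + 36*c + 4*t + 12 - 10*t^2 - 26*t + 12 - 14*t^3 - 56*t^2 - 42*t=24*c^3 + c^2*(8*t + 92) + c*(-30*t^2 - 26*t + 100) - 14*t^3 - 66*t^2 - 64*t + 24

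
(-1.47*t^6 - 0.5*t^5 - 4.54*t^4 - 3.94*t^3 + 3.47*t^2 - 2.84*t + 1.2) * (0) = 0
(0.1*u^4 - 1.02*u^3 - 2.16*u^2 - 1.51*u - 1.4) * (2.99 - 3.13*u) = -0.313*u^5 + 3.4916*u^4 + 3.711*u^3 - 1.7321*u^2 - 0.1329*u - 4.186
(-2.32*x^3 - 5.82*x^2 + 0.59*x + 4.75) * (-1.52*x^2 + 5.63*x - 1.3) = 3.5264*x^5 - 4.2152*x^4 - 30.6474*x^3 + 3.6677*x^2 + 25.9755*x - 6.175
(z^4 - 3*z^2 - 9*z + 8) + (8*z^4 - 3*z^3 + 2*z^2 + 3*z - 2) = 9*z^4 - 3*z^3 - z^2 - 6*z + 6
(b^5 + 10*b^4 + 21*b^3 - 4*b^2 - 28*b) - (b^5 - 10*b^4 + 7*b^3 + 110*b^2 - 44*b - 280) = 20*b^4 + 14*b^3 - 114*b^2 + 16*b + 280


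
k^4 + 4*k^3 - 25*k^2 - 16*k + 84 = (k - 3)*(k - 2)*(k + 2)*(k + 7)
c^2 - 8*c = c*(c - 8)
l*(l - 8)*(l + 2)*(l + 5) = l^4 - l^3 - 46*l^2 - 80*l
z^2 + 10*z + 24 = (z + 4)*(z + 6)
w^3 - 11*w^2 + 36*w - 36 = (w - 6)*(w - 3)*(w - 2)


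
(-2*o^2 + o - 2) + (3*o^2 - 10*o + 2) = o^2 - 9*o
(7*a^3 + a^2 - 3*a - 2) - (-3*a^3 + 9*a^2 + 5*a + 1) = 10*a^3 - 8*a^2 - 8*a - 3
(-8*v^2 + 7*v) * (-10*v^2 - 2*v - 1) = 80*v^4 - 54*v^3 - 6*v^2 - 7*v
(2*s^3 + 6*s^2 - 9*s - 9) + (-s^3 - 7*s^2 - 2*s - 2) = s^3 - s^2 - 11*s - 11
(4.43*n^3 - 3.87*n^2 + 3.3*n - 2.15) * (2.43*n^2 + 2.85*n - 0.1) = 10.7649*n^5 + 3.2214*n^4 - 3.4535*n^3 + 4.5675*n^2 - 6.4575*n + 0.215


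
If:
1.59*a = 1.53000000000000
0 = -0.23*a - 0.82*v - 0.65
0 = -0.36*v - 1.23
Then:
No Solution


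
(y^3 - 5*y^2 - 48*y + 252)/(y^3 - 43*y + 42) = (y - 6)/(y - 1)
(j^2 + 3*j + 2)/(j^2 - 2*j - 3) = (j + 2)/(j - 3)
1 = 1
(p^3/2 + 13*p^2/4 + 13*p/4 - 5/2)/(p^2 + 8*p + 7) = (2*p^3 + 13*p^2 + 13*p - 10)/(4*(p^2 + 8*p + 7))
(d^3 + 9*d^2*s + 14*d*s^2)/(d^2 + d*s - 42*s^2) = d*(-d - 2*s)/(-d + 6*s)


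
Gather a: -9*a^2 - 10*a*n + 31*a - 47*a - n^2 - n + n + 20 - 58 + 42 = -9*a^2 + a*(-10*n - 16) - n^2 + 4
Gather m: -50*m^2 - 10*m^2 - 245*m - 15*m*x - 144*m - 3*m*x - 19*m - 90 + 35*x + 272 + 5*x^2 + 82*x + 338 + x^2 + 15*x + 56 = -60*m^2 + m*(-18*x - 408) + 6*x^2 + 132*x + 576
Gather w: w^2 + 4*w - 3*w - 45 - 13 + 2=w^2 + w - 56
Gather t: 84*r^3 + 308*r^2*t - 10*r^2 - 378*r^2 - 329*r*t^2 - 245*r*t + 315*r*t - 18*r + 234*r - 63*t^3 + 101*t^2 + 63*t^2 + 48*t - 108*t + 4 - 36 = 84*r^3 - 388*r^2 + 216*r - 63*t^3 + t^2*(164 - 329*r) + t*(308*r^2 + 70*r - 60) - 32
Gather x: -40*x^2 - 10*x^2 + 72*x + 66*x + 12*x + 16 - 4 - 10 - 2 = -50*x^2 + 150*x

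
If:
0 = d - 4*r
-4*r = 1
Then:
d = -1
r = -1/4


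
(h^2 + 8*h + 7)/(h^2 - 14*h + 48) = (h^2 + 8*h + 7)/(h^2 - 14*h + 48)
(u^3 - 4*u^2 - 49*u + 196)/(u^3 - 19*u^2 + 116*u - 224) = (u + 7)/(u - 8)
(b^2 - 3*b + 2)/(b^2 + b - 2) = (b - 2)/(b + 2)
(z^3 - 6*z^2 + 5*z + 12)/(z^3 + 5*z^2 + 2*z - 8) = (z^3 - 6*z^2 + 5*z + 12)/(z^3 + 5*z^2 + 2*z - 8)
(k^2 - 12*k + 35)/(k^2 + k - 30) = (k - 7)/(k + 6)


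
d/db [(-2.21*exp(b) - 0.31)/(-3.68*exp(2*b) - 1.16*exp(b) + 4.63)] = (-(2.21*exp(b) + 0.31)*(7.36*exp(b) + 1.16) + 8.1328*exp(2*b) + 2.5636*exp(b) - 10.2323)*exp(b)/(3.68*exp(2*b) + 1.16*exp(b) - 4.63)^2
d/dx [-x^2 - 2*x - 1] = -2*x - 2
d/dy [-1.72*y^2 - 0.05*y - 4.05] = -3.44*y - 0.05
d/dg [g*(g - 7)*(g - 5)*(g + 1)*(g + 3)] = 5*g^4 - 32*g^3 - 30*g^2 + 208*g + 105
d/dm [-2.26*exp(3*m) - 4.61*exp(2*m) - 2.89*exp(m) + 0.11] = (-6.78*exp(2*m) - 9.22*exp(m) - 2.89)*exp(m)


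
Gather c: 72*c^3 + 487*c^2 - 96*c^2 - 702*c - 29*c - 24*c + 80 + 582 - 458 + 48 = 72*c^3 + 391*c^2 - 755*c + 252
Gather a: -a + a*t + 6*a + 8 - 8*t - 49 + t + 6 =a*(t + 5) - 7*t - 35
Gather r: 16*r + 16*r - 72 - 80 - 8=32*r - 160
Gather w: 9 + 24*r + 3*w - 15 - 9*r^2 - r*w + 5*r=-9*r^2 + 29*r + w*(3 - r) - 6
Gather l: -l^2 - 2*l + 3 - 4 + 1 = -l^2 - 2*l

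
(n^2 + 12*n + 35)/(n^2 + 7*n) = (n + 5)/n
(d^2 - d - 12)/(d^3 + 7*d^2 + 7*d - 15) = (d - 4)/(d^2 + 4*d - 5)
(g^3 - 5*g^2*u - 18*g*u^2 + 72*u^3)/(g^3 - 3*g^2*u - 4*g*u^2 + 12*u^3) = (-g^2 + 2*g*u + 24*u^2)/(-g^2 + 4*u^2)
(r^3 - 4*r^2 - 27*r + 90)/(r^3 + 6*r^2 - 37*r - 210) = (r - 3)/(r + 7)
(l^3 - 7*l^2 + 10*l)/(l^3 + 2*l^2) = (l^2 - 7*l + 10)/(l*(l + 2))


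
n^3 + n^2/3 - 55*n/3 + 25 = (n - 3)*(n - 5/3)*(n + 5)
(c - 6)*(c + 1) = c^2 - 5*c - 6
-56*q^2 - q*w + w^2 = (-8*q + w)*(7*q + w)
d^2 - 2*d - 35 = (d - 7)*(d + 5)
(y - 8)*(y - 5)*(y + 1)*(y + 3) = y^4 - 9*y^3 - 9*y^2 + 121*y + 120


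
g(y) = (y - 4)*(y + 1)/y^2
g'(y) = (y - 4)/y^2 + (y + 1)/y^2 - 2*(y - 4)*(y + 1)/y^3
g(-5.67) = 1.40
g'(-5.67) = 0.05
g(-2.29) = 1.55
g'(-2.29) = -0.09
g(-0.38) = -18.81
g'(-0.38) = -125.02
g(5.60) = 0.34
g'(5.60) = 0.14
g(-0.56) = -6.40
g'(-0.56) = -35.99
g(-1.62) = 1.33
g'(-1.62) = -0.74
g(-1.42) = 1.13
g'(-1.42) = -1.31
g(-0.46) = -11.38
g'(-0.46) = -68.01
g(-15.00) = 1.18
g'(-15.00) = 0.01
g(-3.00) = 1.56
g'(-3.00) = 0.04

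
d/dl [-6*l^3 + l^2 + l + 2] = -18*l^2 + 2*l + 1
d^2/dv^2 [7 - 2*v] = 0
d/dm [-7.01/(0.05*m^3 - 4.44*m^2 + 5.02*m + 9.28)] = (1.0515*m^2 - 62.2488*m + 35.1902)/(0.05*m^3 - 4.44*m^2 + 5.02*m + 9.28)^2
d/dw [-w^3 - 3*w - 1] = -3*w^2 - 3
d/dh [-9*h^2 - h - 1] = -18*h - 1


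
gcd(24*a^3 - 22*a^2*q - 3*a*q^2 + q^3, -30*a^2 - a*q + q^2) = -6*a + q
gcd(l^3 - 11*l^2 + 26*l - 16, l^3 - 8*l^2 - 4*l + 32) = l^2 - 10*l + 16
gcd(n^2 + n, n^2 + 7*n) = n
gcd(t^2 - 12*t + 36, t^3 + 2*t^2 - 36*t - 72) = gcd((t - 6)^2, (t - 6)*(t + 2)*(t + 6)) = t - 6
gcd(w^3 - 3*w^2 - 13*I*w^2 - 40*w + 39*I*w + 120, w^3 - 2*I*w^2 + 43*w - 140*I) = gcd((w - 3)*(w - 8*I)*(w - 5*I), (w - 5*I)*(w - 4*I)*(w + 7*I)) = w - 5*I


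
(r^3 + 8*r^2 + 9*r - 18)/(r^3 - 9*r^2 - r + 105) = (r^2 + 5*r - 6)/(r^2 - 12*r + 35)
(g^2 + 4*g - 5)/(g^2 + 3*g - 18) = (g^2 + 4*g - 5)/(g^2 + 3*g - 18)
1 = 1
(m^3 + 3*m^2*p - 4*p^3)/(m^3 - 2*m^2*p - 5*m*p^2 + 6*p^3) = (-m - 2*p)/(-m + 3*p)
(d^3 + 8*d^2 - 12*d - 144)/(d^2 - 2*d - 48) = (d^2 + 2*d - 24)/(d - 8)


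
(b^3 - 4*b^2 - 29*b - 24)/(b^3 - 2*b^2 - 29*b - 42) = (b^2 - 7*b - 8)/(b^2 - 5*b - 14)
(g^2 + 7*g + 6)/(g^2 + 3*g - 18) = (g + 1)/(g - 3)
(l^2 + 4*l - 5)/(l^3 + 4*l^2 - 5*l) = 1/l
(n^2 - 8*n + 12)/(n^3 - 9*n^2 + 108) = (n - 2)/(n^2 - 3*n - 18)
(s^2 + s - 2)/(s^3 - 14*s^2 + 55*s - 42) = (s + 2)/(s^2 - 13*s + 42)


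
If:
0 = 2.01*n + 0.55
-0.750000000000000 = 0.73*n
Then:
No Solution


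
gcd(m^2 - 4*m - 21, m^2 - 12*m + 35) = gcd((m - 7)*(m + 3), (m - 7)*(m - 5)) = m - 7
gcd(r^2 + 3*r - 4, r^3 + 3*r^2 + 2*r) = 1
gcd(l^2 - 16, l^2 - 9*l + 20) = l - 4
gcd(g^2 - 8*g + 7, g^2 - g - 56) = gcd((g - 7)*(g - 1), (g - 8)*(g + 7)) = 1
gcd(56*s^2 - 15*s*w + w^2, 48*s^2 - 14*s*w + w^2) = 8*s - w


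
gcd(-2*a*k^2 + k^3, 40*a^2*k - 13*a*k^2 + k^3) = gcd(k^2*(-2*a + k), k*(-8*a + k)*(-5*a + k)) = k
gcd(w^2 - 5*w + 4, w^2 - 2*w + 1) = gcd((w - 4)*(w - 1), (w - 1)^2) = w - 1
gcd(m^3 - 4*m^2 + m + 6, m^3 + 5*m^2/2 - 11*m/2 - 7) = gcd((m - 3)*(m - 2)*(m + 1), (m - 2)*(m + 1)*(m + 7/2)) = m^2 - m - 2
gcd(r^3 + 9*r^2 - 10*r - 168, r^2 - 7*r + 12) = r - 4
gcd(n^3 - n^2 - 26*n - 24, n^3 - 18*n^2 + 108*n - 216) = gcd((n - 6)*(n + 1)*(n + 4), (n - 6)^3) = n - 6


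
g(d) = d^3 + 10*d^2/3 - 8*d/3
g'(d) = 3*d^2 + 20*d/3 - 8/3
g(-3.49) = 7.40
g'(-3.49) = 10.61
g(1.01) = 1.74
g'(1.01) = 7.13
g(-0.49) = 1.99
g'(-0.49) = -5.21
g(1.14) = 2.77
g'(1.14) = 8.83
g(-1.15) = 5.95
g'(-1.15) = -6.37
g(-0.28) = 0.99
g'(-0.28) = -4.30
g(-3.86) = 2.45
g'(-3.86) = 16.30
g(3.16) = 56.41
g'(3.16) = 48.36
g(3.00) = 49.00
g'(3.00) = 44.33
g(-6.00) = -80.00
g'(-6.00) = 65.33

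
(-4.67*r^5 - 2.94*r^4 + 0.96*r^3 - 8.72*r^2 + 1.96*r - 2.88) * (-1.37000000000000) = 6.3979*r^5 + 4.0278*r^4 - 1.3152*r^3 + 11.9464*r^2 - 2.6852*r + 3.9456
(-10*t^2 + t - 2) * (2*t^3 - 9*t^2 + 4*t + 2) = -20*t^5 + 92*t^4 - 53*t^3 + 2*t^2 - 6*t - 4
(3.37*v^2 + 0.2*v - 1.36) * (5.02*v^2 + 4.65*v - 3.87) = 16.9174*v^4 + 16.6745*v^3 - 18.9391*v^2 - 7.098*v + 5.2632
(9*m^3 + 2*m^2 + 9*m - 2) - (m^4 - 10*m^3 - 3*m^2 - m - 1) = -m^4 + 19*m^3 + 5*m^2 + 10*m - 1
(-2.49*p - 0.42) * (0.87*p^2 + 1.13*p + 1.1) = -2.1663*p^3 - 3.1791*p^2 - 3.2136*p - 0.462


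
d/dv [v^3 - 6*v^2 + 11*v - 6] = 3*v^2 - 12*v + 11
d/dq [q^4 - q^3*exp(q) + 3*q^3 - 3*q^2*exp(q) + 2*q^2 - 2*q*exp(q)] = -q^3*exp(q) + 4*q^3 - 6*q^2*exp(q) + 9*q^2 - 8*q*exp(q) + 4*q - 2*exp(q)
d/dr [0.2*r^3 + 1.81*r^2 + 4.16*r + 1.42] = 0.6*r^2 + 3.62*r + 4.16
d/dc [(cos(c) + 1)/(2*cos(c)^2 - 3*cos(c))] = (4*cos(c) + cos(2*c) - 2)*sin(c)/((2*cos(c) - 3)^2*cos(c)^2)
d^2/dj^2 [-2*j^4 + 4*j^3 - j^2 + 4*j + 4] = -24*j^2 + 24*j - 2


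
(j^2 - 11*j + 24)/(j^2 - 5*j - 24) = (j - 3)/(j + 3)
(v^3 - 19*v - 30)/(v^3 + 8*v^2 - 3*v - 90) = (v^3 - 19*v - 30)/(v^3 + 8*v^2 - 3*v - 90)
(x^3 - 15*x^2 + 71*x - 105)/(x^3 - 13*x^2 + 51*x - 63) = (x - 5)/(x - 3)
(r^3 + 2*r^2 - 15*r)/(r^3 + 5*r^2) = (r - 3)/r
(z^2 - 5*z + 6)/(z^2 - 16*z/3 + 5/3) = 3*(z^2 - 5*z + 6)/(3*z^2 - 16*z + 5)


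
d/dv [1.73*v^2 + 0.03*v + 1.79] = 3.46*v + 0.03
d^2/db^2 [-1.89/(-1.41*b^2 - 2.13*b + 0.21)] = (-7.515018*b^2 - 11.352474*b + 1.89*(2.82*b + 2.13)*(5.64*b + 4.26) + 1.119258)/(1.41*b^2 + 2.13*b - 0.21)^3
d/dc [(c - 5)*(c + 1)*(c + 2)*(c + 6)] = 4*c^3 + 12*c^2 - 50*c - 88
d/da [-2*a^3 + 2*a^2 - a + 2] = -6*a^2 + 4*a - 1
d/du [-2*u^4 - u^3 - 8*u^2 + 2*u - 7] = -8*u^3 - 3*u^2 - 16*u + 2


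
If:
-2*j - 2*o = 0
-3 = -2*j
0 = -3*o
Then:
No Solution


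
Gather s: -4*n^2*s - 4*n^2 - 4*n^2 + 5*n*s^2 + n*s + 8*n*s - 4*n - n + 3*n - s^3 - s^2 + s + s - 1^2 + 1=-8*n^2 - 2*n - s^3 + s^2*(5*n - 1) + s*(-4*n^2 + 9*n + 2)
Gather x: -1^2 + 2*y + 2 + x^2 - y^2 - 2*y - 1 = x^2 - y^2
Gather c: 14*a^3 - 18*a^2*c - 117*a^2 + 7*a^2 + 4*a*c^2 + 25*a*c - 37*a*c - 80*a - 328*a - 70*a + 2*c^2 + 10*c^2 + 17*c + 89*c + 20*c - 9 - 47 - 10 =14*a^3 - 110*a^2 - 478*a + c^2*(4*a + 12) + c*(-18*a^2 - 12*a + 126) - 66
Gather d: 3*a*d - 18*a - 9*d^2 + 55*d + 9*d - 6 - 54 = -18*a - 9*d^2 + d*(3*a + 64) - 60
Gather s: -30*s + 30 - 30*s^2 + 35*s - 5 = -30*s^2 + 5*s + 25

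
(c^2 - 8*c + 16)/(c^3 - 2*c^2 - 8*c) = (c - 4)/(c*(c + 2))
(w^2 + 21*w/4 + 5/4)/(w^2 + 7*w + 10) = (w + 1/4)/(w + 2)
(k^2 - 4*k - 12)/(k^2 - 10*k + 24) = (k + 2)/(k - 4)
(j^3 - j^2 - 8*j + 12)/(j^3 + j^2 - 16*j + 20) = (j + 3)/(j + 5)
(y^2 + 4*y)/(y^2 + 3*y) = (y + 4)/(y + 3)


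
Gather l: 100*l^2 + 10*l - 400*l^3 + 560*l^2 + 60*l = -400*l^3 + 660*l^2 + 70*l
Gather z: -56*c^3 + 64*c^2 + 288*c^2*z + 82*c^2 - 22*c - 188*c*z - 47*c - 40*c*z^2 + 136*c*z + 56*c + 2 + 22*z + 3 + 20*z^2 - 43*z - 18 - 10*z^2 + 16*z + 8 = -56*c^3 + 146*c^2 - 13*c + z^2*(10 - 40*c) + z*(288*c^2 - 52*c - 5) - 5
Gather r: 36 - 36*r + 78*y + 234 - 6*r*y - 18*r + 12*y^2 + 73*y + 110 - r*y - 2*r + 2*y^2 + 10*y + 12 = r*(-7*y - 56) + 14*y^2 + 161*y + 392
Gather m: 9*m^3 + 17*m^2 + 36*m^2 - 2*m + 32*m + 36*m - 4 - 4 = 9*m^3 + 53*m^2 + 66*m - 8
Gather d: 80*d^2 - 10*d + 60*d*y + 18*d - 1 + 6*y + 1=80*d^2 + d*(60*y + 8) + 6*y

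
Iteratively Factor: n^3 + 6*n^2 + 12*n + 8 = (n + 2)*(n^2 + 4*n + 4) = (n + 2)^2*(n + 2)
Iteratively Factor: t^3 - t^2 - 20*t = (t + 4)*(t^2 - 5*t) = t*(t + 4)*(t - 5)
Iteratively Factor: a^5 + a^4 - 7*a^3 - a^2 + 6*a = (a - 1)*(a^4 + 2*a^3 - 5*a^2 - 6*a) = (a - 1)*(a + 3)*(a^3 - a^2 - 2*a) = a*(a - 1)*(a + 3)*(a^2 - a - 2) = a*(a - 1)*(a + 1)*(a + 3)*(a - 2)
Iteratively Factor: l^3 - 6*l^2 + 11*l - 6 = (l - 1)*(l^2 - 5*l + 6) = (l - 3)*(l - 1)*(l - 2)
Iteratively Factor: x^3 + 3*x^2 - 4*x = (x - 1)*(x^2 + 4*x) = (x - 1)*(x + 4)*(x)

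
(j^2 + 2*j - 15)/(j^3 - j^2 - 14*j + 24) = (j + 5)/(j^2 + 2*j - 8)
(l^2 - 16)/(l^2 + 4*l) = (l - 4)/l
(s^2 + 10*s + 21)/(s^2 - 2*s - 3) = (s^2 + 10*s + 21)/(s^2 - 2*s - 3)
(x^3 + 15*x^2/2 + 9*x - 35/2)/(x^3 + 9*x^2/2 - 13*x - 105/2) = (2*x^2 + 5*x - 7)/(2*x^2 - x - 21)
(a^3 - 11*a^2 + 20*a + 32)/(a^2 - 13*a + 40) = (a^2 - 3*a - 4)/(a - 5)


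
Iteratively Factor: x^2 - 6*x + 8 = (x - 2)*(x - 4)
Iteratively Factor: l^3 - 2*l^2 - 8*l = (l)*(l^2 - 2*l - 8) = l*(l + 2)*(l - 4)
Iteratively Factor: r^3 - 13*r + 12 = (r - 1)*(r^2 + r - 12) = (r - 3)*(r - 1)*(r + 4)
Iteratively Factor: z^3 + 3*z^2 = (z + 3)*(z^2) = z*(z + 3)*(z)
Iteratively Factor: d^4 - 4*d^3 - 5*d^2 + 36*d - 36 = (d + 3)*(d^3 - 7*d^2 + 16*d - 12) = (d - 2)*(d + 3)*(d^2 - 5*d + 6) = (d - 3)*(d - 2)*(d + 3)*(d - 2)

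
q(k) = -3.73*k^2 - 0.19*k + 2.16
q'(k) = -7.46*k - 0.19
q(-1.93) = -11.37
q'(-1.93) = 14.21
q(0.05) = 2.14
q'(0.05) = -0.56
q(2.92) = -30.20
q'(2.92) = -21.97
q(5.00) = -92.04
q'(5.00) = -37.49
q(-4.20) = -62.84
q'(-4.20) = 31.14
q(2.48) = -21.25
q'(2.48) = -18.69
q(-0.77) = 0.09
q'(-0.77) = 5.55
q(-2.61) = -22.75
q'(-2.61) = 19.28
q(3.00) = -31.98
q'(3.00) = -22.57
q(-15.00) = -834.24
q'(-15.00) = 111.71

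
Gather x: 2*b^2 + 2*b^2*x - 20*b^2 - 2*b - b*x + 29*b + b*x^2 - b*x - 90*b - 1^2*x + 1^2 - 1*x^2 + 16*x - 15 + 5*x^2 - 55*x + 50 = -18*b^2 - 63*b + x^2*(b + 4) + x*(2*b^2 - 2*b - 40) + 36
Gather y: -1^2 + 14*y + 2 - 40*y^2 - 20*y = -40*y^2 - 6*y + 1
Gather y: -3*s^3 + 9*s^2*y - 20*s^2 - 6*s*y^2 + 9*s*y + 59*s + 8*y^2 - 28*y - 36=-3*s^3 - 20*s^2 + 59*s + y^2*(8 - 6*s) + y*(9*s^2 + 9*s - 28) - 36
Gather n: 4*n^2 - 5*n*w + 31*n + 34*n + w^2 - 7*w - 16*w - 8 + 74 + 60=4*n^2 + n*(65 - 5*w) + w^2 - 23*w + 126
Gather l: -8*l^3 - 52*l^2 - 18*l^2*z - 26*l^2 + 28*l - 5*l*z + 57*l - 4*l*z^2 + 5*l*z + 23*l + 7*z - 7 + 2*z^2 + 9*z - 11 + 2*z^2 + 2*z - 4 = -8*l^3 + l^2*(-18*z - 78) + l*(108 - 4*z^2) + 4*z^2 + 18*z - 22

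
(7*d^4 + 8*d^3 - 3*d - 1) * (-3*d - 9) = -21*d^5 - 87*d^4 - 72*d^3 + 9*d^2 + 30*d + 9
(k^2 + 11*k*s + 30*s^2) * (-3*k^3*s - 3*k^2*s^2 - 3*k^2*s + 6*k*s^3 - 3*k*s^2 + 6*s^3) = -3*k^5*s - 36*k^4*s^2 - 3*k^4*s - 117*k^3*s^3 - 36*k^3*s^2 - 24*k^2*s^4 - 117*k^2*s^3 + 180*k*s^5 - 24*k*s^4 + 180*s^5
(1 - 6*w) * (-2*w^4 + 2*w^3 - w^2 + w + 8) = 12*w^5 - 14*w^4 + 8*w^3 - 7*w^2 - 47*w + 8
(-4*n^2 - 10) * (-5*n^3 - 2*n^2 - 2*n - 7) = 20*n^5 + 8*n^4 + 58*n^3 + 48*n^2 + 20*n + 70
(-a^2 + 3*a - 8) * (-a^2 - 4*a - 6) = a^4 + a^3 + 2*a^2 + 14*a + 48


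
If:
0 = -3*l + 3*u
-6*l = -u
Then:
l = 0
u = 0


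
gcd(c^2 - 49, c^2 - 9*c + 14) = c - 7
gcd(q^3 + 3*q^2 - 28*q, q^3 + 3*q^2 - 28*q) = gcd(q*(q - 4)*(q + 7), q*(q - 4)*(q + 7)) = q^3 + 3*q^2 - 28*q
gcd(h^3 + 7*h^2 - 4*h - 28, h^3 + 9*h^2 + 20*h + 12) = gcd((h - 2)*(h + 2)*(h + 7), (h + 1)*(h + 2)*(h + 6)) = h + 2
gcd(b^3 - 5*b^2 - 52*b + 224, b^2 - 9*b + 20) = b - 4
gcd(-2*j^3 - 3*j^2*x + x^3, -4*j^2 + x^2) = -2*j + x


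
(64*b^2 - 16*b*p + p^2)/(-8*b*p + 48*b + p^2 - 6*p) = (-8*b + p)/(p - 6)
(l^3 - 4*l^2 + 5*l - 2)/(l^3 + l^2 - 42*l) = (l^3 - 4*l^2 + 5*l - 2)/(l*(l^2 + l - 42))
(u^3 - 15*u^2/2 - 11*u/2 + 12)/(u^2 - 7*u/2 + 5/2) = (2*u^2 - 13*u - 24)/(2*u - 5)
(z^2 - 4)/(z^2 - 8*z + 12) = (z + 2)/(z - 6)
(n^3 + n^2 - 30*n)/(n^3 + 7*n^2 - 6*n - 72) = n*(n - 5)/(n^2 + n - 12)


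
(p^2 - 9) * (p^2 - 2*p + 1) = p^4 - 2*p^3 - 8*p^2 + 18*p - 9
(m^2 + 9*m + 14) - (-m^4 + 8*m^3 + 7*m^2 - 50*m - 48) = m^4 - 8*m^3 - 6*m^2 + 59*m + 62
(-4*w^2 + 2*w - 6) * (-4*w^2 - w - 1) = 16*w^4 - 4*w^3 + 26*w^2 + 4*w + 6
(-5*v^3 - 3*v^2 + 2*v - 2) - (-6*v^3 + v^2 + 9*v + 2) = v^3 - 4*v^2 - 7*v - 4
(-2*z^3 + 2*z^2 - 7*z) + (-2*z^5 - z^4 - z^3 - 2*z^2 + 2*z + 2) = -2*z^5 - z^4 - 3*z^3 - 5*z + 2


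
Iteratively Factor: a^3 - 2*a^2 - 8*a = (a + 2)*(a^2 - 4*a) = (a - 4)*(a + 2)*(a)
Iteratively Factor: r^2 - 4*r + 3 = (r - 3)*(r - 1)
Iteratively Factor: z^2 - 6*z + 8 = (z - 4)*(z - 2)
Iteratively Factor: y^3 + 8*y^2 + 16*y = (y)*(y^2 + 8*y + 16) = y*(y + 4)*(y + 4)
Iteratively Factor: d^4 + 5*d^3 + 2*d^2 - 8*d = (d + 4)*(d^3 + d^2 - 2*d) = (d + 2)*(d + 4)*(d^2 - d) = (d - 1)*(d + 2)*(d + 4)*(d)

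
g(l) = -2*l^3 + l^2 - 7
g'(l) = -6*l^2 + 2*l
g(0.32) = -6.96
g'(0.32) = 0.03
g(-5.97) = 454.19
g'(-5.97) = -225.79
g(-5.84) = 425.46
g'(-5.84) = -216.31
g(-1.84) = 8.84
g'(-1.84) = -23.99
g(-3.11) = 62.83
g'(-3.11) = -64.25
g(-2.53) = 31.79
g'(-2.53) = -43.47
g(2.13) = -21.79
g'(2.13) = -22.96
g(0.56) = -7.04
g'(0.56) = -0.76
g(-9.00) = 1532.00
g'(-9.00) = -504.00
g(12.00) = -3319.00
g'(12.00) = -840.00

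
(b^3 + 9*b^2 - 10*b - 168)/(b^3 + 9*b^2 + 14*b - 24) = (b^2 + 3*b - 28)/(b^2 + 3*b - 4)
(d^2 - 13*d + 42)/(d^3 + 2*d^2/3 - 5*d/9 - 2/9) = 9*(d^2 - 13*d + 42)/(9*d^3 + 6*d^2 - 5*d - 2)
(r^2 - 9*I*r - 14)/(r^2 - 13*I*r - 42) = (r - 2*I)/(r - 6*I)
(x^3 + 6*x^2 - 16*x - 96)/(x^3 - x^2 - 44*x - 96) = (x^2 + 2*x - 24)/(x^2 - 5*x - 24)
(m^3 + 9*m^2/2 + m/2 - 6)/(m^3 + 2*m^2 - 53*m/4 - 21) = 2*(m - 1)/(2*m - 7)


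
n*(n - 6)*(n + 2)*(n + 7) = n^4 + 3*n^3 - 40*n^2 - 84*n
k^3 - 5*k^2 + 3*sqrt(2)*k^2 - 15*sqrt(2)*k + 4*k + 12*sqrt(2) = (k - 4)*(k - 1)*(k + 3*sqrt(2))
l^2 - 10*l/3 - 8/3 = (l - 4)*(l + 2/3)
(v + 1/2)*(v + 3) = v^2 + 7*v/2 + 3/2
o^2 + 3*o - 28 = (o - 4)*(o + 7)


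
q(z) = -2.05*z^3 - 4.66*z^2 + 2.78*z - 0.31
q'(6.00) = -274.54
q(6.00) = -594.19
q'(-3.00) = -24.61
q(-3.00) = 4.76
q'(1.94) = -38.45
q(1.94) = -27.42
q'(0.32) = -0.83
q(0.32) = 0.04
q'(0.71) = -6.94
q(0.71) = -1.42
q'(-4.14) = -64.04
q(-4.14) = 53.77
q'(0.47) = -2.96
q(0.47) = -0.25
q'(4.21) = -145.46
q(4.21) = -224.17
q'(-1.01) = 5.92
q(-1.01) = -5.76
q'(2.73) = -68.50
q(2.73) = -69.16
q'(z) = -6.15*z^2 - 9.32*z + 2.78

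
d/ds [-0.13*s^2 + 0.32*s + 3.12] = 0.32 - 0.26*s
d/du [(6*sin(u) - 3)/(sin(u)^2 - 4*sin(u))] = 6*(sin(u) + cos(u)^2 - 3)*cos(u)/((sin(u) - 4)^2*sin(u)^2)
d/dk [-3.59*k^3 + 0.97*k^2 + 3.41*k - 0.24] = -10.77*k^2 + 1.94*k + 3.41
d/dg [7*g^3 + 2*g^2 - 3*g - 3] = 21*g^2 + 4*g - 3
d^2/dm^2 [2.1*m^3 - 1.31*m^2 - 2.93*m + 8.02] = 12.6*m - 2.62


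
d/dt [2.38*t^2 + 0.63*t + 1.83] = 4.76*t + 0.63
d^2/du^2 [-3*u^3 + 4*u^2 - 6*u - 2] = 8 - 18*u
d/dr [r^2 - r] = 2*r - 1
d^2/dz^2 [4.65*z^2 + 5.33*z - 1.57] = 9.30000000000000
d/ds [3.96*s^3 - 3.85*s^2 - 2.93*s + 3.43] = 11.88*s^2 - 7.7*s - 2.93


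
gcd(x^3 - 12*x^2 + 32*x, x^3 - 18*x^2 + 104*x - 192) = x^2 - 12*x + 32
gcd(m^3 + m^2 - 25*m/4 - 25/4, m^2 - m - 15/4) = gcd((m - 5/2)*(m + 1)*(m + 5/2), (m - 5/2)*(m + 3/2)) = m - 5/2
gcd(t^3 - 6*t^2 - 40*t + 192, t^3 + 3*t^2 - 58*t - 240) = t^2 - 2*t - 48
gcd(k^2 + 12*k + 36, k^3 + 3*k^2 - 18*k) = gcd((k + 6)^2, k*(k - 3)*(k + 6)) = k + 6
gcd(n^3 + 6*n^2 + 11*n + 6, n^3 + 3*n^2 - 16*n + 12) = 1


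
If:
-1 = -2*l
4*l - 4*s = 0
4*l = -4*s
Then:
No Solution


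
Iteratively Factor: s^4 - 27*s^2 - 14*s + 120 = (s + 3)*(s^3 - 3*s^2 - 18*s + 40) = (s - 5)*(s + 3)*(s^2 + 2*s - 8) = (s - 5)*(s - 2)*(s + 3)*(s + 4)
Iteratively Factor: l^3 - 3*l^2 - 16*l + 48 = (l - 3)*(l^2 - 16) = (l - 3)*(l + 4)*(l - 4)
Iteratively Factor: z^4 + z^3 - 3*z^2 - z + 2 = (z + 2)*(z^3 - z^2 - z + 1) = (z - 1)*(z + 2)*(z^2 - 1) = (z - 1)*(z + 1)*(z + 2)*(z - 1)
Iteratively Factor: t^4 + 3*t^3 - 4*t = (t)*(t^3 + 3*t^2 - 4) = t*(t + 2)*(t^2 + t - 2) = t*(t - 1)*(t + 2)*(t + 2)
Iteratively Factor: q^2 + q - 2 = (q - 1)*(q + 2)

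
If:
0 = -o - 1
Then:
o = -1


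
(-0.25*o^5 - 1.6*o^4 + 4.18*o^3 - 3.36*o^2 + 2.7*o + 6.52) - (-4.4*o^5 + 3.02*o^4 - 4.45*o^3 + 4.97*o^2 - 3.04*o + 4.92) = 4.15*o^5 - 4.62*o^4 + 8.63*o^3 - 8.33*o^2 + 5.74*o + 1.6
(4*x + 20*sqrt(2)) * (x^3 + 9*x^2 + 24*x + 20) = 4*x^4 + 20*sqrt(2)*x^3 + 36*x^3 + 96*x^2 + 180*sqrt(2)*x^2 + 80*x + 480*sqrt(2)*x + 400*sqrt(2)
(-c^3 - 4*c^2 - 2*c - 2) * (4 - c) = c^4 - 14*c^2 - 6*c - 8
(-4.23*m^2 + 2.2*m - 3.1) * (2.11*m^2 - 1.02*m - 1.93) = -8.9253*m^4 + 8.9566*m^3 - 0.6211*m^2 - 1.084*m + 5.983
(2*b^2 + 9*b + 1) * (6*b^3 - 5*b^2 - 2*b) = 12*b^5 + 44*b^4 - 43*b^3 - 23*b^2 - 2*b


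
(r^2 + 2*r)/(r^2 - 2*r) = (r + 2)/(r - 2)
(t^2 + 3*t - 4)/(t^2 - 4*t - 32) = (t - 1)/(t - 8)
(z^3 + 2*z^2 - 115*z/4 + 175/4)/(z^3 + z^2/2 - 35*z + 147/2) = (4*z^2 - 20*z + 25)/(2*(2*z^2 - 13*z + 21))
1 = 1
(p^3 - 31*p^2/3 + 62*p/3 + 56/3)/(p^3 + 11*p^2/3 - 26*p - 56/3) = (p - 7)/(p + 7)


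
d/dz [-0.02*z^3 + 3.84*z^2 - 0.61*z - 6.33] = -0.06*z^2 + 7.68*z - 0.61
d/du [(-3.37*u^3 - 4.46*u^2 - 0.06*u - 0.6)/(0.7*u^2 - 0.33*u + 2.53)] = (-2.359*u^4 + 2.2242*u^3 - 24.0645*u^2 - 21.7276*u - 0.3498)/(0.49*u^4 - 0.462*u^3 + 3.6509*u^2 - 1.6698*u + 6.4009)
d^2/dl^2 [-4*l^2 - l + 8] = -8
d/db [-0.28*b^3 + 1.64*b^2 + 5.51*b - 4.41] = -0.84*b^2 + 3.28*b + 5.51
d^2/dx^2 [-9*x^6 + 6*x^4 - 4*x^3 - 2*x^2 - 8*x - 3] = -270*x^4 + 72*x^2 - 24*x - 4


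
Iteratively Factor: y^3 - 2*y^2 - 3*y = (y + 1)*(y^2 - 3*y) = y*(y + 1)*(y - 3)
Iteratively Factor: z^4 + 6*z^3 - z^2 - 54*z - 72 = (z + 3)*(z^3 + 3*z^2 - 10*z - 24) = (z + 3)*(z + 4)*(z^2 - z - 6) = (z - 3)*(z + 3)*(z + 4)*(z + 2)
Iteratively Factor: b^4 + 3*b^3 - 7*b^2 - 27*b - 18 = (b + 3)*(b^3 - 7*b - 6) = (b - 3)*(b + 3)*(b^2 + 3*b + 2) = (b - 3)*(b + 1)*(b + 3)*(b + 2)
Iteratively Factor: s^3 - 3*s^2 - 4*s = (s + 1)*(s^2 - 4*s) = (s - 4)*(s + 1)*(s)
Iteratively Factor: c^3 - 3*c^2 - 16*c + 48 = (c - 4)*(c^2 + c - 12) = (c - 4)*(c + 4)*(c - 3)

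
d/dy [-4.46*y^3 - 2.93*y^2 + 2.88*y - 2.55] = -13.38*y^2 - 5.86*y + 2.88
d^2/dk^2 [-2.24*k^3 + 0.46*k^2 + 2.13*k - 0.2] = 0.92 - 13.44*k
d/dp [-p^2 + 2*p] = 2 - 2*p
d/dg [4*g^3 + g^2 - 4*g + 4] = 12*g^2 + 2*g - 4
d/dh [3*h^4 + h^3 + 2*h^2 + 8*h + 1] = 12*h^3 + 3*h^2 + 4*h + 8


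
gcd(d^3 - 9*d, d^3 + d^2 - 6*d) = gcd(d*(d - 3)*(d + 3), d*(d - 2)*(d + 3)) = d^2 + 3*d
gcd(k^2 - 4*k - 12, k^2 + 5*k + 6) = k + 2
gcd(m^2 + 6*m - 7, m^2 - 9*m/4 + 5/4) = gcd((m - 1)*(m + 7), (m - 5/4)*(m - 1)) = m - 1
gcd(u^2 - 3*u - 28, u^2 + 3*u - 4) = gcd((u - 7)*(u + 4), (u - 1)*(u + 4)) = u + 4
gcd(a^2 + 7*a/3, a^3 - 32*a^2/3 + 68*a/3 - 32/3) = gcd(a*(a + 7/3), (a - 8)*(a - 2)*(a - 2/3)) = 1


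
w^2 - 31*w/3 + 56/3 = (w - 8)*(w - 7/3)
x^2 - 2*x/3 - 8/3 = (x - 2)*(x + 4/3)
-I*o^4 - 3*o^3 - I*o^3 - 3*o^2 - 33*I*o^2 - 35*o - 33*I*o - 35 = (o - 7*I)*(o - I)*(o + 5*I)*(-I*o - I)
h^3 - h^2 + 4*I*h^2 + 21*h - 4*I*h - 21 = (h - 1)*(h - 3*I)*(h + 7*I)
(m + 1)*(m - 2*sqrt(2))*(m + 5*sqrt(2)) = m^3 + m^2 + 3*sqrt(2)*m^2 - 20*m + 3*sqrt(2)*m - 20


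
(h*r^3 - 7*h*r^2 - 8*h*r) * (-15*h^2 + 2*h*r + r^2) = -15*h^3*r^3 + 105*h^3*r^2 + 120*h^3*r + 2*h^2*r^4 - 14*h^2*r^3 - 16*h^2*r^2 + h*r^5 - 7*h*r^4 - 8*h*r^3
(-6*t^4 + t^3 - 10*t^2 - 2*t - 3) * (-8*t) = 48*t^5 - 8*t^4 + 80*t^3 + 16*t^2 + 24*t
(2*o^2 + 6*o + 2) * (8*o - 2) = 16*o^3 + 44*o^2 + 4*o - 4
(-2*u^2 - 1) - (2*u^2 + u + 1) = -4*u^2 - u - 2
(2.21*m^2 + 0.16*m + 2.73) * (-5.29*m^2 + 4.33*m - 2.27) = -11.6909*m^4 + 8.7229*m^3 - 18.7656*m^2 + 11.4577*m - 6.1971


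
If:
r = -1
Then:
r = -1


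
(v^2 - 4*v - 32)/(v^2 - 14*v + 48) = (v + 4)/(v - 6)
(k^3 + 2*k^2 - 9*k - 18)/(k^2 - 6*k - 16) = (k^2 - 9)/(k - 8)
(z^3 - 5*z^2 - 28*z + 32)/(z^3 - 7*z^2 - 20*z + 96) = (z - 1)/(z - 3)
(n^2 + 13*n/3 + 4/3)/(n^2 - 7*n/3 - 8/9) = 3*(n + 4)/(3*n - 8)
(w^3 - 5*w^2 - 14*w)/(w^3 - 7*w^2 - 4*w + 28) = w/(w - 2)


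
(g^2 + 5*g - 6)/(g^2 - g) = (g + 6)/g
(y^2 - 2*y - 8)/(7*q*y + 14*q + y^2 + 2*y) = (y - 4)/(7*q + y)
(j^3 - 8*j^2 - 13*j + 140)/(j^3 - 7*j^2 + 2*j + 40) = (j^2 - 3*j - 28)/(j^2 - 2*j - 8)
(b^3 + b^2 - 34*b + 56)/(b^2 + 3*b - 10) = (b^2 + 3*b - 28)/(b + 5)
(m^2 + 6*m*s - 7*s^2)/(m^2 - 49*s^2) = (-m + s)/(-m + 7*s)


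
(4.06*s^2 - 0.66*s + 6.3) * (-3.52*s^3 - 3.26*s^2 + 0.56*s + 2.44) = -14.2912*s^5 - 10.9124*s^4 - 17.7508*s^3 - 11.0012*s^2 + 1.9176*s + 15.372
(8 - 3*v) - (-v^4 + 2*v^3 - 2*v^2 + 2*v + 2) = v^4 - 2*v^3 + 2*v^2 - 5*v + 6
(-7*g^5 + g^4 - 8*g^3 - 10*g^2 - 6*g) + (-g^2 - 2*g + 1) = -7*g^5 + g^4 - 8*g^3 - 11*g^2 - 8*g + 1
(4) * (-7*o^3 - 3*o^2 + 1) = -28*o^3 - 12*o^2 + 4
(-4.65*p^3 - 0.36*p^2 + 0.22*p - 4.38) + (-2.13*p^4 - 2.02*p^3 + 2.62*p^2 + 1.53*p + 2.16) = -2.13*p^4 - 6.67*p^3 + 2.26*p^2 + 1.75*p - 2.22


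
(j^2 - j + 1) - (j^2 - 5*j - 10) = 4*j + 11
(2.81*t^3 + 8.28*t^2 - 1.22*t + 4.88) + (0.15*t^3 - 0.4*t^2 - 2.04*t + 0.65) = 2.96*t^3 + 7.88*t^2 - 3.26*t + 5.53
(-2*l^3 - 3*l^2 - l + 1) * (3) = -6*l^3 - 9*l^2 - 3*l + 3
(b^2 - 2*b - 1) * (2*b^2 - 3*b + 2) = 2*b^4 - 7*b^3 + 6*b^2 - b - 2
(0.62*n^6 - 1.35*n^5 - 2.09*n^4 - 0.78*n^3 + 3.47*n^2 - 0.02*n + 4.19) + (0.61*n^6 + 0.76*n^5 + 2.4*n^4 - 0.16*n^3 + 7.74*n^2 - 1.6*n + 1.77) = 1.23*n^6 - 0.59*n^5 + 0.31*n^4 - 0.94*n^3 + 11.21*n^2 - 1.62*n + 5.96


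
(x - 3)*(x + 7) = x^2 + 4*x - 21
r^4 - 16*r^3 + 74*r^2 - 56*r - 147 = (r - 7)^2*(r - 3)*(r + 1)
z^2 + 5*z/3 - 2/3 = (z - 1/3)*(z + 2)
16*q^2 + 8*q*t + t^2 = (4*q + t)^2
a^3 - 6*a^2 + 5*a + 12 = (a - 4)*(a - 3)*(a + 1)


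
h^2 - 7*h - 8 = (h - 8)*(h + 1)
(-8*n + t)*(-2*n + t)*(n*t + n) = 16*n^3*t + 16*n^3 - 10*n^2*t^2 - 10*n^2*t + n*t^3 + n*t^2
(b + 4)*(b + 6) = b^2 + 10*b + 24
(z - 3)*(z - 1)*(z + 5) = z^3 + z^2 - 17*z + 15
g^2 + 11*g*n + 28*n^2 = (g + 4*n)*(g + 7*n)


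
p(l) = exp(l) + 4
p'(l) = exp(l)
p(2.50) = 16.18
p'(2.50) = 12.18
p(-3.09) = 4.05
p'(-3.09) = 0.05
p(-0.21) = 4.81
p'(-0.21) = 0.81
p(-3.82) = 4.02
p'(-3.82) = 0.02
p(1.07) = 6.92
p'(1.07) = 2.92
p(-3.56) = 4.03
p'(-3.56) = 0.03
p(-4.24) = 4.01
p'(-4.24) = 0.01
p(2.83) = 20.95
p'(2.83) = 16.95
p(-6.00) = 4.00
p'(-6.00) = 0.00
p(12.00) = 162758.79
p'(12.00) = 162754.79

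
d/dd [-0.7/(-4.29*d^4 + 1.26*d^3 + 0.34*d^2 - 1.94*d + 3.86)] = (-12.012*d^3 + 2.646*d^2 + 0.476*d - 1.358)/(-4.29*d^4 + 1.26*d^3 + 0.34*d^2 - 1.94*d + 3.86)^2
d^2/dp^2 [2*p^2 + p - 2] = 4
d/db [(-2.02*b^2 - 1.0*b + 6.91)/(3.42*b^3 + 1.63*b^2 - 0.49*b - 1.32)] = (6.9084*b^4 + 6.84*b^3 - 68.2768*b^2 - 17.1938*b + 4.7059)/(11.6964*b^6 + 11.1492*b^5 - 0.6947*b^4 - 10.6262*b^3 - 4.0631*b^2 + 1.2936*b + 1.7424)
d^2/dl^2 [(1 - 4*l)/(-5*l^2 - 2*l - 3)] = 2*(4*(4*l - 1)*(5*l + 1)^2 - 3*(20*l + 1)*(5*l^2 + 2*l + 3))/(5*l^2 + 2*l + 3)^3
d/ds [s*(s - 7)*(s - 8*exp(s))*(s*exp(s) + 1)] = s*(s - 7)*(s + 1)*(s - 8*exp(s))*exp(s) - s*(s - 7)*(s*exp(s) + 1)*(8*exp(s) - 1) + s*(s - 8*exp(s))*(s*exp(s) + 1) + (s - 7)*(s - 8*exp(s))*(s*exp(s) + 1)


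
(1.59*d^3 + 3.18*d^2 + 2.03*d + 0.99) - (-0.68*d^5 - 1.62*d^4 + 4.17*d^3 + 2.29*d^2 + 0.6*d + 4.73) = 0.68*d^5 + 1.62*d^4 - 2.58*d^3 + 0.89*d^2 + 1.43*d - 3.74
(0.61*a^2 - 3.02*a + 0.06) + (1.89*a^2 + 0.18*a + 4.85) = 2.5*a^2 - 2.84*a + 4.91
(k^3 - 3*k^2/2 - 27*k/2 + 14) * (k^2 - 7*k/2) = k^5 - 5*k^4 - 33*k^3/4 + 245*k^2/4 - 49*k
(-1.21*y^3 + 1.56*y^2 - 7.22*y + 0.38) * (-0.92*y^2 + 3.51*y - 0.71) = 1.1132*y^5 - 5.6823*y^4 + 12.9771*y^3 - 26.7994*y^2 + 6.46*y - 0.2698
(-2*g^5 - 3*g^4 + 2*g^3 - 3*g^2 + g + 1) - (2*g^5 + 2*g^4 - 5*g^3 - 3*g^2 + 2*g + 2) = -4*g^5 - 5*g^4 + 7*g^3 - g - 1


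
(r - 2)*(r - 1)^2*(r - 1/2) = r^4 - 9*r^3/2 + 7*r^2 - 9*r/2 + 1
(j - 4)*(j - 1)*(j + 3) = j^3 - 2*j^2 - 11*j + 12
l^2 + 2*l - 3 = (l - 1)*(l + 3)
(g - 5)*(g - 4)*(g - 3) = g^3 - 12*g^2 + 47*g - 60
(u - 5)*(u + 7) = u^2 + 2*u - 35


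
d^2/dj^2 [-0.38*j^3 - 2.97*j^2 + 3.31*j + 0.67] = -2.28*j - 5.94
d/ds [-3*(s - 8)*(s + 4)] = 12 - 6*s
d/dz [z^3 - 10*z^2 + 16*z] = 3*z^2 - 20*z + 16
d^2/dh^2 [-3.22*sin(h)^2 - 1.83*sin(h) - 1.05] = 12.88*sin(h)^2 + 1.83*sin(h) - 6.44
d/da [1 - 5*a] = -5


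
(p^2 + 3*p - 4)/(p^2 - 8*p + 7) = (p + 4)/(p - 7)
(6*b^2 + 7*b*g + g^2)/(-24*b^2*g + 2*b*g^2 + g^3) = (-b - g)/(g*(4*b - g))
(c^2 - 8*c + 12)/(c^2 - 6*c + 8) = (c - 6)/(c - 4)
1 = 1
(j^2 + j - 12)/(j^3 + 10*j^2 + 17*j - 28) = (j - 3)/(j^2 + 6*j - 7)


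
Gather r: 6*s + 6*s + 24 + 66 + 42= 12*s + 132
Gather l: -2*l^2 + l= -2*l^2 + l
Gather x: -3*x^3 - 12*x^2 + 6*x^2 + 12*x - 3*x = -3*x^3 - 6*x^2 + 9*x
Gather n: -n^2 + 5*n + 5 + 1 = -n^2 + 5*n + 6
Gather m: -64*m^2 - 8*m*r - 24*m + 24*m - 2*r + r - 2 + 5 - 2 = -64*m^2 - 8*m*r - r + 1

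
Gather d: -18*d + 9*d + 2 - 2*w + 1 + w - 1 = -9*d - w + 2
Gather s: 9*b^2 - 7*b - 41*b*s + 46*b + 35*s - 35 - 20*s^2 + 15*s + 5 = 9*b^2 + 39*b - 20*s^2 + s*(50 - 41*b) - 30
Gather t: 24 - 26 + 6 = 4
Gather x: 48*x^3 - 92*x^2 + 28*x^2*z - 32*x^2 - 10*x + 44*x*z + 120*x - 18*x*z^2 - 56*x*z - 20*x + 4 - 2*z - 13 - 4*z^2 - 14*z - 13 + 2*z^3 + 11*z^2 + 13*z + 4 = 48*x^3 + x^2*(28*z - 124) + x*(-18*z^2 - 12*z + 90) + 2*z^3 + 7*z^2 - 3*z - 18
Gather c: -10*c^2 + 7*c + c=-10*c^2 + 8*c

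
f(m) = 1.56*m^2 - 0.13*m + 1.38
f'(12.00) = 37.31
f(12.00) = 224.46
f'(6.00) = 18.59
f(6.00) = 56.76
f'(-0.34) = -1.19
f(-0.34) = 1.60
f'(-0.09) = -0.41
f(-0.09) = 1.40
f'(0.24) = 0.62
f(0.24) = 1.44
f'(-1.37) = -4.40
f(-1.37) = 4.49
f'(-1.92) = -6.12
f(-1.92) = 7.38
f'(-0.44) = -1.50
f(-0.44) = 1.74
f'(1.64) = 4.99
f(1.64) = 5.36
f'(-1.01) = -3.28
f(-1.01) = 3.10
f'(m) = 3.12*m - 0.13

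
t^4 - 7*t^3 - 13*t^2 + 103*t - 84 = (t - 7)*(t - 3)*(t - 1)*(t + 4)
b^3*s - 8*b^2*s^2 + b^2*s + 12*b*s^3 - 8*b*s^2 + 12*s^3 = (b - 6*s)*(b - 2*s)*(b*s + s)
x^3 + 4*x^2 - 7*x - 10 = (x - 2)*(x + 1)*(x + 5)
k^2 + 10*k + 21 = (k + 3)*(k + 7)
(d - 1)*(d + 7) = d^2 + 6*d - 7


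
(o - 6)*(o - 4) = o^2 - 10*o + 24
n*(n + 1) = n^2 + n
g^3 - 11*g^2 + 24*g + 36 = (g - 6)^2*(g + 1)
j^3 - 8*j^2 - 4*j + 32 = (j - 8)*(j - 2)*(j + 2)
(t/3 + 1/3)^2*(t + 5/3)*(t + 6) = t^4/9 + 29*t^3/27 + 79*t^2/27 + 83*t/27 + 10/9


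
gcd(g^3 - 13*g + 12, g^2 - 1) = g - 1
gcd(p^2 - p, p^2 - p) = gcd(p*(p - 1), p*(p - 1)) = p^2 - p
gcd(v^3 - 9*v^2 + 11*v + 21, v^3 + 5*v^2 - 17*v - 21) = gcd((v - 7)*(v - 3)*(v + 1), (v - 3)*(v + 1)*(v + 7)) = v^2 - 2*v - 3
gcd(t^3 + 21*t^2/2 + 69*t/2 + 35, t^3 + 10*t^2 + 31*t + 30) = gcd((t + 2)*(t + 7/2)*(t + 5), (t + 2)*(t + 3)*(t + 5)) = t^2 + 7*t + 10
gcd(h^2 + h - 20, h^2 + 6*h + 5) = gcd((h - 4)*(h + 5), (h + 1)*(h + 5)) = h + 5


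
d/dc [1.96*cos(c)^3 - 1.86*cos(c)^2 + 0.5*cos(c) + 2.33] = (-5.88*cos(c)^2 + 3.72*cos(c) - 0.5)*sin(c)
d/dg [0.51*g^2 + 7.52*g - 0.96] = 1.02*g + 7.52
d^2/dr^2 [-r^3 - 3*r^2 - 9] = -6*r - 6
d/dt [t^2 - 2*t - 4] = 2*t - 2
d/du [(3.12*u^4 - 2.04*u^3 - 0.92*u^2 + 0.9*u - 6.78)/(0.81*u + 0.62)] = (7.5816*u^4 + 4.4328*u^3 - 4.5396*u^2 - 1.1408*u + 6.0498)/(0.6561*u^2 + 1.0044*u + 0.3844)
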